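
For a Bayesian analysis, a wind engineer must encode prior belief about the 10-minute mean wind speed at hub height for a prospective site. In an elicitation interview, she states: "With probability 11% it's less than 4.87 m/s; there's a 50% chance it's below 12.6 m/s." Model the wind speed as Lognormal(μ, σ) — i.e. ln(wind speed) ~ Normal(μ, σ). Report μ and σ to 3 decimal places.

μ ≈ 2.534, σ ≈ 0.775

If T ~ Lognormal(μ,σ) then ln T ~ Normal(μ,σ), so the p-quantile of ln T is μ + z_p·σ.
ln(4.87) = 1.583 and ln(12.6) = 2.534; z_{0.11} = -1.227, z_{0.5} = 0.
σ = (2.534 − 1.583)/(0 − (-1.227)) = 0.775.
μ = 1.583 − (-1.227)·0.775 = 2.534.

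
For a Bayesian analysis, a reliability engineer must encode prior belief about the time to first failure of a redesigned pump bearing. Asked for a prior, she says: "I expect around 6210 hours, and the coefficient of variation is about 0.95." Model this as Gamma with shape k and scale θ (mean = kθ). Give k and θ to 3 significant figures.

k ≈ 1.11, θ ≈ 5600

For Gamma(k, scale θ): mean = kθ, variance = kθ², so CV = 1/√k.
CV = 0.95, hence k = 1/CV² = 1.11.
Then θ = mean/k = 6210/1.11 = 5600.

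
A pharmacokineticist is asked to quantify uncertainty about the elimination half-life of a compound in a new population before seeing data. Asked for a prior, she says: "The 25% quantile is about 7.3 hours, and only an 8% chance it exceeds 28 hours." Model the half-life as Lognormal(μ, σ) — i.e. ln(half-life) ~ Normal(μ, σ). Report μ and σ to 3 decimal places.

If T ~ Lognormal(μ,σ) then ln T ~ Normal(μ,σ), so the p-quantile of ln T is μ + z_p·σ.
ln(7.3) = 1.988 and ln(28) = 3.332; z_{0.25} = -0.6745, z_{0.92} = 1.405.
σ = (3.332 − 1.988)/(1.405 − (-0.6745)) = 0.646.
μ = 1.988 − (-0.6745)·0.646 = 2.424.

μ ≈ 2.424, σ ≈ 0.646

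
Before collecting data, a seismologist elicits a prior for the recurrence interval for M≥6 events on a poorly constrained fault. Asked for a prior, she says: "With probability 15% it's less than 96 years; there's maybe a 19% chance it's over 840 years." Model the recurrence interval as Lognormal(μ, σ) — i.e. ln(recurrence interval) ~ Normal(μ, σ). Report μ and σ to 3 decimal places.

μ ≈ 5.739, σ ≈ 1.133

If T ~ Lognormal(μ,σ) then ln T ~ Normal(μ,σ), so the p-quantile of ln T is μ + z_p·σ.
ln(96) = 4.564 and ln(840) = 6.733; z_{0.15} = -1.036, z_{0.81} = 0.8779.
σ = (6.733 − 4.564)/(0.8779 − (-1.036)) = 1.133.
μ = 4.564 − (-1.036)·1.133 = 5.739.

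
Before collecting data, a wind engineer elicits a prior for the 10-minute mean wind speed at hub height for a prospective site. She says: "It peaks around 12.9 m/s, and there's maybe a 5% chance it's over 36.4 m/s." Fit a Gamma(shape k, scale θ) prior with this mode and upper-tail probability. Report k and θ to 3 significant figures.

Gamma(k,θ) with k>1 has mode (k−1)θ, so θ = 12.9/(k−1).
Need P(X < 36.4) = 0.95 with θ tied to k this way. Start at k = 2, θ = 12.9: P(X<36.4) ≈ 0.773.
Too low — raise k to concentrate. Iterating converges to k ≈ 3.48.
Then θ = 12.9/(3.48−1) ≈ 5.19.

k ≈ 3.48, θ ≈ 5.19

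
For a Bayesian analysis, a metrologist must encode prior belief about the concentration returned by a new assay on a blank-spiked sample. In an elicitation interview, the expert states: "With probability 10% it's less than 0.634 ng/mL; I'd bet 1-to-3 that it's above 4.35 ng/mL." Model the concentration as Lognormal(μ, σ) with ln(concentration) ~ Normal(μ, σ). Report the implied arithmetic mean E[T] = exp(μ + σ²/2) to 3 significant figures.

E[T] ≈ 3.64 ng/mL

If T ~ Lognormal(μ,σ) then ln T ~ Normal(μ,σ), so the p-quantile of ln T is μ + z_p·σ.
ln(0.634) = -0.4557 and ln(4.35) = 1.47; z_{0.1} = -1.282, z_{0.75} = 0.6745.
σ = (1.47 − -0.4557)/(0.6745 − (-1.282)) = 0.985.
μ = -0.4557 − (-1.282)·0.985 = 0.806.
E[T] = exp(μ + σ²/2) = exp(0.806 + 0.4847) = 3.64 ng/mL.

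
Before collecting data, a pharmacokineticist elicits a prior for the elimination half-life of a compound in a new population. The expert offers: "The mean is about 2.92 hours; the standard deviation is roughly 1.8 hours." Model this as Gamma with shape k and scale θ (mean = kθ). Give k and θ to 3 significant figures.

k ≈ 2.63, θ ≈ 1.11

For Gamma(k, scale θ): mean = kθ, variance = kθ², so CV = 1/√k.
CV = SD/mean = 1.8/2.92 = 0.6164, hence k = 1/CV² = 2.63.
Then θ = mean/k = 2.92/2.63 = 1.11.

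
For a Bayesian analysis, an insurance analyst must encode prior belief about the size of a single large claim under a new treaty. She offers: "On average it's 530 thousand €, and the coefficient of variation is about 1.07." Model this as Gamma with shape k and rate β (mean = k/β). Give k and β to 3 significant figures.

For Gamma(k, rate β): mean = k/β, variance = k/β², so CV = 1/√k.
CV = 1.07, hence k = 1/CV² = 0.873.
Then β = k/mean = 0.873/530 = 0.00165.

k ≈ 0.873, β ≈ 0.00165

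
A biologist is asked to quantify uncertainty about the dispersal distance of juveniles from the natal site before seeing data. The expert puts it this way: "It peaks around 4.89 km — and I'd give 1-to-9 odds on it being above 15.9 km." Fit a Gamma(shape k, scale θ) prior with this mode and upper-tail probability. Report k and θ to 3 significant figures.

Gamma(k,θ) with k>1 has mode (k−1)θ, so θ = 4.89/(k−1).
Need P(X < 15.9) = 0.9 with θ tied to k this way. Start at k = 2, θ = 4.89: P(X<15.9) ≈ 0.835.
Too low — raise k to concentrate. Iterating converges to k ≈ 2.36.
Then θ = 4.89/(2.36−1) ≈ 3.6.

k ≈ 2.36, θ ≈ 3.6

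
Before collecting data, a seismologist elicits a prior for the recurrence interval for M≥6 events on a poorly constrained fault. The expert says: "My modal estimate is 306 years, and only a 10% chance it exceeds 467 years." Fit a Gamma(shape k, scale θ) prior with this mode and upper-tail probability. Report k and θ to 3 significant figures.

Gamma(k,θ) with k>1 has mode (k−1)θ, so θ = 306/(k−1).
Need P(X < 467) = 0.9 with θ tied to k this way. Start at k = 2, θ = 306: P(X<467) ≈ 0.451.
Too low — raise k to concentrate. Iterating converges to k ≈ 11.4.
Then θ = 306/(11.4−1) ≈ 29.3.

k ≈ 11.4, θ ≈ 29.3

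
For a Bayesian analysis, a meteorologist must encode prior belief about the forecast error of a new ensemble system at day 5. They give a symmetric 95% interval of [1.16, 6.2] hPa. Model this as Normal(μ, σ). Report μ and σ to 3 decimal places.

μ = 3.680, σ = 1.286

A symmetric 95% interval runs μ ± z·σ with z = 1.96.
Half-width = 2.52, so σ = 2.52/1.96 = 1.286.
μ is the interval midpoint, 3.680.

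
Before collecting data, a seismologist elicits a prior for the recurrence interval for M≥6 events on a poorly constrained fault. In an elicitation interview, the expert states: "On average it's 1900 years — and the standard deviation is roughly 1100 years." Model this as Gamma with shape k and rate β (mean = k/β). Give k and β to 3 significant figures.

k ≈ 2.98, β ≈ 0.00157

For Gamma(k, rate β): mean = k/β, variance = k/β², so CV = 1/√k.
CV = SD/mean = 1100/1900 = 0.5789, hence k = 1/CV² = 2.98.
Then β = k/mean = 2.98/1900 = 0.00157.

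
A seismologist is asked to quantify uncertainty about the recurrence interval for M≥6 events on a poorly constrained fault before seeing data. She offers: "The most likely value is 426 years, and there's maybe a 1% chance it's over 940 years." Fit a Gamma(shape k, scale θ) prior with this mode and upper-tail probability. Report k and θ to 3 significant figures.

Gamma(k,θ) with k>1 has mode (k−1)θ, so θ = 426/(k−1).
Need P(X < 940) = 0.99 with θ tied to k this way. Start at k = 2, θ = 426: P(X<940) ≈ 0.647.
Too low — raise k to concentrate. Iterating converges to k ≈ 8.69.
Then θ = 426/(8.69−1) ≈ 55.4.

k ≈ 8.69, θ ≈ 55.4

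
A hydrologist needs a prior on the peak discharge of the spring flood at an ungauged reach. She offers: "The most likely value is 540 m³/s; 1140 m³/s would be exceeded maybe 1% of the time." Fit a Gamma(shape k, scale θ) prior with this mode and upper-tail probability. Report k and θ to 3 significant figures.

k ≈ 9.71, θ ≈ 62

Gamma(k,θ) with k>1 has mode (k−1)θ, so θ = 540/(k−1).
Need P(X < 1140) = 0.99 with θ tied to k this way. Start at k = 2, θ = 540: P(X<1140) ≈ 0.623.
Too low — raise k to concentrate. Iterating converges to k ≈ 9.71.
Then θ = 540/(9.71−1) ≈ 62.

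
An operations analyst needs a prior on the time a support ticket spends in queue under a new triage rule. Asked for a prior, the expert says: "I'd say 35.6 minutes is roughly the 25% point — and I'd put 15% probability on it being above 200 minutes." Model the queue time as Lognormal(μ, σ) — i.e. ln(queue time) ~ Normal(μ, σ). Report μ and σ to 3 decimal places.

If T ~ Lognormal(μ,σ) then ln T ~ Normal(μ,σ), so the p-quantile of ln T is μ + z_p·σ.
ln(35.6) = 3.572 and ln(200) = 5.298; z_{0.25} = -0.6745, z_{0.85} = 1.036.
σ = (5.298 − 3.572)/(1.036 − (-0.6745)) = 1.009.
μ = 3.572 − (-0.6745)·1.009 = 4.253.

μ ≈ 4.253, σ ≈ 1.009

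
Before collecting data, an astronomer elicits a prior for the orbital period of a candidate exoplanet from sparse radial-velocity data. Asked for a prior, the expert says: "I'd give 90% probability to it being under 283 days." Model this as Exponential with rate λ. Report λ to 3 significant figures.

λ ≈ 0.00814

P(T < 283.0) = 1 − e^(−λ·283.0) = 0.9, so λ = −ln(1−0.9)/283.0 = −ln(0.1)/283.0 = 0.00814.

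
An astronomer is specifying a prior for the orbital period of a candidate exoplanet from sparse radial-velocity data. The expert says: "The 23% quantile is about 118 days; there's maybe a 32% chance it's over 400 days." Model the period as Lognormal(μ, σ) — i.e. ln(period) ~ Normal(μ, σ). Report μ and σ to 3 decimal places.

μ ≈ 5.518, σ ≈ 1.012

If T ~ Lognormal(μ,σ) then ln T ~ Normal(μ,σ), so the p-quantile of ln T is μ + z_p·σ.
ln(118) = 4.771 and ln(400) = 5.991; z_{0.23} = -0.7388, z_{0.68} = 0.4677.
σ = (5.991 − 4.771)/(0.4677 − (-0.7388)) = 1.012.
μ = 4.771 − (-0.7388)·1.012 = 5.518.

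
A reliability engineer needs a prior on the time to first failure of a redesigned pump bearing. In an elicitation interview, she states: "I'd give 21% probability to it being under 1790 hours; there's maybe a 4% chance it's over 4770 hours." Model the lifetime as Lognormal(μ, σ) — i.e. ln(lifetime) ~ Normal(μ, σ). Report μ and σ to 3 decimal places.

If T ~ Lognormal(μ,σ) then ln T ~ Normal(μ,σ), so the p-quantile of ln T is μ + z_p·σ.
ln(1790) = 7.49 and ln(4770) = 8.47; z_{0.21} = -0.8064, z_{0.96} = 1.751.
σ = (8.47 − 7.49)/(1.751 − (-0.8064)) = 0.383.
μ = 7.49 − (-0.8064)·0.383 = 7.799.

μ ≈ 7.799, σ ≈ 0.383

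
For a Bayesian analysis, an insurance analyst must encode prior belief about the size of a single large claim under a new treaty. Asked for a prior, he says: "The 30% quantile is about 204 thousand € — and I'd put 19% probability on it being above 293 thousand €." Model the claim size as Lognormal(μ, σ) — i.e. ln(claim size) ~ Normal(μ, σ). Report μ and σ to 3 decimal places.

μ ≈ 5.454, σ ≈ 0.258

If T ~ Lognormal(μ,σ) then ln T ~ Normal(μ,σ), so the p-quantile of ln T is μ + z_p·σ.
ln(204) = 5.318 and ln(293) = 5.68; z_{0.3} = -0.5244, z_{0.81} = 0.8779.
σ = (5.68 − 5.318)/(0.8779 − (-0.5244)) = 0.258.
μ = 5.318 − (-0.5244)·0.258 = 5.454.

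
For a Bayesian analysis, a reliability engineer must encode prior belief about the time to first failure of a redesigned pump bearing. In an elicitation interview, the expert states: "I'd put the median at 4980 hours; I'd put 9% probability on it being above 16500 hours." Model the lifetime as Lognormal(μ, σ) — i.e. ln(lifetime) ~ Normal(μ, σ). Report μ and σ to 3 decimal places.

If T ~ Lognormal(μ,σ) then ln T ~ Normal(μ,σ), so the p-quantile of ln T is μ + z_p·σ.
ln(4980) = 8.513 and ln(16500) = 9.711; z_{0.5} = 0, z_{0.91} = 1.341.
σ = (9.711 − 8.513)/(1.341 − (0)) = 0.893.
μ = 8.513 − (0)·0.893 = 8.513.

μ ≈ 8.513, σ ≈ 0.893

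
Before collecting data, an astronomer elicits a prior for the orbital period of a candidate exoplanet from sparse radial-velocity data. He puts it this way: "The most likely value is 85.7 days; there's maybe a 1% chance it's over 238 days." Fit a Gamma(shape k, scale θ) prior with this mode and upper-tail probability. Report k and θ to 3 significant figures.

Gamma(k,θ) with k>1 has mode (k−1)θ, so θ = 85.7/(k−1).
Need P(X < 238) = 0.99 with θ tied to k this way. Start at k = 2, θ = 85.7: P(X<238) ≈ 0.765.
Too low — raise k to concentrate. Iterating converges to k ≈ 5.39.
Then θ = 85.7/(5.39−1) ≈ 19.5.

k ≈ 5.39, θ ≈ 19.5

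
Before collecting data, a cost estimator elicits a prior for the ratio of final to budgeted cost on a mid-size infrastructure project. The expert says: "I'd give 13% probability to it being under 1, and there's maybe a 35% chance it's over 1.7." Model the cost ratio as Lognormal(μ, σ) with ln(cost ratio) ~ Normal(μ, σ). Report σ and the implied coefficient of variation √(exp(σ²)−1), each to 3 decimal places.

σ ≈ 0.351, CV ≈ 0.362

If T ~ Lognormal(μ,σ) then ln T ~ Normal(μ,σ), so the p-quantile of ln T is μ + z_p·σ.
ln(1) = 0 and ln(1.7) = 0.5306; z_{0.13} = -1.126, z_{0.65} = 0.3853.
σ = (0.5306 − 0)/(0.3853 − (-1.126)) = 0.351.
μ = 0 − (-1.126)·0.351 = 0.395.
CV = √(exp(σ²)−1) = √(exp(0.1232)−1) = 0.362.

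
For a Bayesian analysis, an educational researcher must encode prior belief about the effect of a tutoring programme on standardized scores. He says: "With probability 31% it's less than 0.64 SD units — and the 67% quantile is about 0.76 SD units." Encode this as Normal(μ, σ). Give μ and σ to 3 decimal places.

For Normal(μ,σ), the p-quantile is μ + z_p·σ. Here z_{0.31} = -0.4959, z_{0.67} = 0.4399.
So 0.64 = μ − 0.4959σ and 0.76 = μ + 0.4399σ.
Subtracting: σ = (0.76 − 0.64)/(0.4399 − (-0.4959)) = 0.128.
Then μ = 0.64 − (-0.4959)·0.128 = 0.704.

μ = 0.704, σ = 0.128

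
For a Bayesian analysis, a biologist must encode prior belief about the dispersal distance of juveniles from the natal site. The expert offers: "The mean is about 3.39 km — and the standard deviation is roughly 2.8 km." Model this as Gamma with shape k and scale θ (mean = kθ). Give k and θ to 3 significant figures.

For Gamma(k, scale θ): mean = kθ, variance = kθ², so CV = 1/√k.
CV = SD/mean = 2.8/3.39 = 0.826, hence k = 1/CV² = 1.47.
Then θ = mean/k = 3.39/1.47 = 2.31.

k ≈ 1.47, θ ≈ 2.31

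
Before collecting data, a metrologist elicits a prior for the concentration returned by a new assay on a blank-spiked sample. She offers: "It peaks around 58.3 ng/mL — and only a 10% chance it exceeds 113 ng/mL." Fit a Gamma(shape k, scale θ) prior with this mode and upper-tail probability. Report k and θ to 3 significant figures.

k ≈ 5.37, θ ≈ 13.3

Gamma(k,θ) with k>1 has mode (k−1)θ, so θ = 58.3/(k−1).
Need P(X < 113) = 0.9 with θ tied to k this way. Start at k = 2, θ = 58.3: P(X<113) ≈ 0.577.
Too low — raise k to concentrate. Iterating converges to k ≈ 5.37.
Then θ = 58.3/(5.37−1) ≈ 13.3.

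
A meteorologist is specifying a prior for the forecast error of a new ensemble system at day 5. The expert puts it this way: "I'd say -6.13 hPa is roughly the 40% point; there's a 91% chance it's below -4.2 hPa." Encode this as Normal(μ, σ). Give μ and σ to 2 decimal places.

μ = -5.82, σ = 1.21

For Normal(μ,σ), the p-quantile is μ + z_p·σ. Here z_{0.4} = -0.2533, z_{0.91} = 1.341.
So -6.13 = μ − 0.2533σ and -4.2 = μ + 1.341σ.
Subtracting: σ = (-4.2 − -6.13)/(1.341 − (-0.2533)) = 1.21.
Then μ = -6.13 − (-0.2533)·1.21 = -5.82.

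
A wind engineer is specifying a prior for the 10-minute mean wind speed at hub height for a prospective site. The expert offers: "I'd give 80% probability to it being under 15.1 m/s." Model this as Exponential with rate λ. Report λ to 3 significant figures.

P(T < 15.1) = 1 − e^(−λ·15.1) = 0.8, so λ = −ln(1−0.8)/15.1 = −ln(0.2)/15.1 = 0.107.

λ ≈ 0.107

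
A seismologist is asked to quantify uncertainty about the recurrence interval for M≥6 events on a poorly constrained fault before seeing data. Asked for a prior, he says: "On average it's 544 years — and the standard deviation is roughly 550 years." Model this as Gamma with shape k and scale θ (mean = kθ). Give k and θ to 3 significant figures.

For Gamma(k, scale θ): mean = kθ, variance = kθ², so CV = 1/√k.
CV = SD/mean = 550/544 = 1.011, hence k = 1/CV² = 0.978.
Then θ = mean/k = 544/0.978 = 556.

k ≈ 0.978, θ ≈ 556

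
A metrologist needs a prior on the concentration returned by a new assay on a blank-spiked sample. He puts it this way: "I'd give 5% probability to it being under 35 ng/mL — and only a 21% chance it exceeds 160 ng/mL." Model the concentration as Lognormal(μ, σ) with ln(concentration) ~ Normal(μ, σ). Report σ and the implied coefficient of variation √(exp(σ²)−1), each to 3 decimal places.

If T ~ Lognormal(μ,σ) then ln T ~ Normal(μ,σ), so the p-quantile of ln T is μ + z_p·σ.
ln(35) = 3.555 and ln(160) = 5.075; z_{0.05} = -1.645, z_{0.79} = 0.8064.
σ = (5.075 − 3.555)/(0.8064 − (-1.645)) = 0.620.
μ = 3.555 − (-1.645)·0.620 = 4.575.
CV = √(exp(σ²)−1) = √(exp(0.3844)−1) = 0.685.

σ ≈ 0.620, CV ≈ 0.685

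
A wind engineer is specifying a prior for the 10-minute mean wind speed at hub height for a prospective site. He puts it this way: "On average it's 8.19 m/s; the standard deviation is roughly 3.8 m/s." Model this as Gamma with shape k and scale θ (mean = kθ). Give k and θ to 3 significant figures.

For Gamma(k, scale θ): mean = kθ, variance = kθ², so CV = 1/√k.
CV = SD/mean = 3.8/8.19 = 0.464, hence k = 1/CV² = 4.65.
Then θ = mean/k = 8.19/4.65 = 1.76.

k ≈ 4.65, θ ≈ 1.76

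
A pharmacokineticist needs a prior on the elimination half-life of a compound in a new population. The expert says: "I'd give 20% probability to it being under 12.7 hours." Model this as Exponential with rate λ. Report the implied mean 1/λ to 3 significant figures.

P(T < 12.7) = 1 − e^(−λ·12.7) = 0.2, so λ = −ln(1−0.2)/12.7 = −ln(0.8)/12.7 = 0.0176.
Mean = 1/λ = 56.9 hours.

mean ≈ 56.9 hours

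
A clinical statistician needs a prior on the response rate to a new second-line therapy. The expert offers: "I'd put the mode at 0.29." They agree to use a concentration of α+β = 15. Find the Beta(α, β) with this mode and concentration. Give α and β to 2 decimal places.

For α,β > 1 the Beta mode is (α−1)/(α+β−2). With α+β = 15, the mode is (α−1)/13.
Set (α−1)/13 = 0.29 → α = 1 + 0.29·13 = 4.77.
β = 15 − α = 10.23.

α = 4.77, β = 10.23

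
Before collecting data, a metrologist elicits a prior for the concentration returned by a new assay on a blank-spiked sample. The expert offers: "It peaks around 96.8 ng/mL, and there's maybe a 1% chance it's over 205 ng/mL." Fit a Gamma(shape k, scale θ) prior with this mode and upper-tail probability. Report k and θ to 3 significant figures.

Gamma(k,θ) with k>1 has mode (k−1)θ, so θ = 96.8/(k−1).
Need P(X < 205) = 0.99 with θ tied to k this way. Start at k = 2, θ = 96.8: P(X<205) ≈ 0.625.
Too low — raise k to concentrate. Iterating converges to k ≈ 9.63.
Then θ = 96.8/(9.63−1) ≈ 11.2.

k ≈ 9.63, θ ≈ 11.2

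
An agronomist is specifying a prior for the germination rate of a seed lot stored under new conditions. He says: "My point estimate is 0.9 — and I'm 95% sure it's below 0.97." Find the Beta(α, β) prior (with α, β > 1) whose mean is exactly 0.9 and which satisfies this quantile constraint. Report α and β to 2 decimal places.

With mean 0.9 fixed, write α = 0.9s, β = 0.1s where s = α+β.
Need P(θ < 0.97) = 0.95 under Beta(0.9s, 0.1s). Normal approximation: (q−m)/√(m(1−m)/s) ≈ z_{0.95} = 1.64, so s ≈ 0.9·0.1·(1.64)²/(0.97−0.9)² = 49.7.
At s = 49.7: P(θ<0.97) ≈ 0.984. Adjusting to match 0.95 gives s ≈ 31.51.
So α = 0.9·31.51 ≈ 28.36, β = 0.1·31.51 ≈ 3.15.

α ≈ 28.36, β ≈ 3.15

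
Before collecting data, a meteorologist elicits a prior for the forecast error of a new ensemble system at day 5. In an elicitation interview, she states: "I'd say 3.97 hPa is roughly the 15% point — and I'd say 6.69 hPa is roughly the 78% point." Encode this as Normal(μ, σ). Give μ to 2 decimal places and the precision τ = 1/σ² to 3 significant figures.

For Normal(μ,σ), the p-quantile is μ + z_p·σ. Here z_{0.15} = -1.036, z_{0.78} = 0.7722.
So 3.97 = μ − 1.036σ and 6.69 = μ + 0.7722σ.
Subtracting: σ = (6.69 − 3.97)/(0.7722 − (-1.036)) = 1.50.
Then μ = 3.97 − (-1.036)·1.50 = 5.53.
Precision τ = 1/σ² = 1/1.504² = 0.442.

μ = 5.53, τ = 0.442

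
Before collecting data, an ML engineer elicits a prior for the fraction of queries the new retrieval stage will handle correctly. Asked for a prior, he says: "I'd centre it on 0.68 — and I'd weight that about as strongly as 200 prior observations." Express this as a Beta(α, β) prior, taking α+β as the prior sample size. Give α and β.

Under the effective-sample-size interpretation, Beta(α, β) has prior mean α/(α+β) and prior sample size α+β.
So α+β = 200 and α/(α+β) = 0.68, giving α = 0.68·200 = 136 and β = 200 − 136 = 64.

α = 136, β = 64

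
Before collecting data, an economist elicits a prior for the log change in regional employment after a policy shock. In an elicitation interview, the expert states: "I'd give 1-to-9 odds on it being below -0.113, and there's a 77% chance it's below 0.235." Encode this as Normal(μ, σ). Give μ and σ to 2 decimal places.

μ = 0.11, σ = 0.17

For Normal(μ,σ), the p-quantile is μ + z_p·σ. Here z_{0.1} = -1.282, z_{0.77} = 0.7388.
So -0.113 = μ − 1.282σ and 0.235 = μ + 0.7388σ.
Subtracting: σ = (0.235 − -0.113)/(0.7388 − (-1.282)) = 0.17.
Then μ = -0.113 − (-1.282)·0.17 = 0.11.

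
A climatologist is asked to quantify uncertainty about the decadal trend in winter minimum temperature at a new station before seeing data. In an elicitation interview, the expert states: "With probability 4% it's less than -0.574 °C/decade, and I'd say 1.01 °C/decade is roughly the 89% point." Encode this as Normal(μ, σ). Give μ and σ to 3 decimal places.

For Normal(μ,σ), the p-quantile is μ + z_p·σ. Here z_{0.04} = -1.751, z_{0.89} = 1.227.
So -0.574 = μ − 1.751σ and 1.01 = μ + 1.227σ.
Subtracting: σ = (1.01 − -0.574)/(1.227 − (-1.751)) = 0.532.
Then μ = -0.574 − (-1.751)·0.532 = 0.357.

μ = 0.357, σ = 0.532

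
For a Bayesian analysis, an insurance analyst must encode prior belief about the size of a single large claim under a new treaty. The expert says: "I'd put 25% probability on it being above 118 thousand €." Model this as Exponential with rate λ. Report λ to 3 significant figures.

λ ≈ 0.0117

P(T > 118.0) = e^(−λ·118.0) = 0.25, so λ = −ln(0.25)/118.0 = 0.0117.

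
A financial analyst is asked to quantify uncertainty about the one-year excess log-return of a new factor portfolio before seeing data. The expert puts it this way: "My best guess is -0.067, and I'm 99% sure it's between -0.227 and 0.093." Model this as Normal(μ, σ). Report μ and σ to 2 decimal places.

μ = -0.07, σ = 0.06

A symmetric 99% interval runs μ ± z·σ with z = 2.576.
Half-width = 0.16, so σ = 0.16/2.576 = 0.06.
μ is the stated best guess, -0.07.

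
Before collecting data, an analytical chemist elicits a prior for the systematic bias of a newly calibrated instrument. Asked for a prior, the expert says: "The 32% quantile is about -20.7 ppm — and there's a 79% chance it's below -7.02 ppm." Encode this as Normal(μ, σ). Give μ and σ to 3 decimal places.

For Normal(μ,σ), the p-quantile is μ + z_p·σ. Here z_{0.32} = -0.4677, z_{0.79} = 0.8064.
So -20.7 = μ − 0.4677σ and -7.02 = μ + 0.8064σ.
Subtracting: σ = (-7.02 − -20.7)/(0.8064 − (-0.4677)) = 10.737.
Then μ = -20.7 − (-0.4677)·10.737 = -15.678.

μ = -15.678, σ = 10.737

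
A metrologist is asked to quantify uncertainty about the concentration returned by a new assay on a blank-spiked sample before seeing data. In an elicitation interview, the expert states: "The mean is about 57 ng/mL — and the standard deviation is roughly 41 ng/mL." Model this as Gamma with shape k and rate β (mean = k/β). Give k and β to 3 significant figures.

For Gamma(k, rate β): mean = k/β, variance = k/β², so CV = 1/√k.
CV = SD/mean = 41/57 = 0.7193, hence k = 1/CV² = 1.93.
Then β = k/mean = 1.93/57 = 0.0339.

k ≈ 1.93, β ≈ 0.0339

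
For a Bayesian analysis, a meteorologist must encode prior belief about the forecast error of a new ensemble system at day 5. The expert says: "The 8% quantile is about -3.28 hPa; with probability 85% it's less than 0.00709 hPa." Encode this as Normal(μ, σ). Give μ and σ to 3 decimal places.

μ = -1.388, σ = 1.346

For Normal(μ,σ), the p-quantile is μ + z_p·σ. Here z_{0.08} = -1.405, z_{0.85} = 1.036.
So -3.28 = μ − 1.405σ and 0.00709 = μ + 1.036σ.
Subtracting: σ = (0.00709 − -3.28)/(1.036 − (-1.405)) = 1.346.
Then μ = -3.28 − (-1.405)·1.346 = -1.388.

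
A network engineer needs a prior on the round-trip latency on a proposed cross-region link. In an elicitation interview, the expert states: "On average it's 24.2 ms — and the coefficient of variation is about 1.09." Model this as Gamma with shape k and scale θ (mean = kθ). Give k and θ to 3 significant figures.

For Gamma(k, scale θ): mean = kθ, variance = kθ², so CV = 1/√k.
CV = 1.09, hence k = 1/CV² = 0.842.
Then θ = mean/k = 24.2/0.842 = 28.8.

k ≈ 0.842, θ ≈ 28.8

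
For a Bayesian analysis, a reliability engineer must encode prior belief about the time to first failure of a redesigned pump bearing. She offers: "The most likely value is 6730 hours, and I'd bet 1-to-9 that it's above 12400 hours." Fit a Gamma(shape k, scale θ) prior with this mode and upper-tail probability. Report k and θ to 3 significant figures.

k ≈ 6.11, θ ≈ 1320

Gamma(k,θ) with k>1 has mode (k−1)θ, so θ = 6730/(k−1).
Need P(X < 12400) = 0.9 with θ tied to k this way. Start at k = 2, θ = 6730: P(X<12400) ≈ 0.550.
Too low — raise k to concentrate. Iterating converges to k ≈ 6.11.
Then θ = 6730/(6.11−1) ≈ 1320.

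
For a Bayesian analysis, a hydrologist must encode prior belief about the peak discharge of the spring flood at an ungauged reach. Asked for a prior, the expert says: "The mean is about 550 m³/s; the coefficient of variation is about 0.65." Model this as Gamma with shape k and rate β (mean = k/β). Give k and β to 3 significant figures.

For Gamma(k, rate β): mean = k/β, variance = k/β², so CV = 1/√k.
CV = 0.65, hence k = 1/CV² = 2.37.
Then β = k/mean = 2.37/550 = 0.0043.

k ≈ 2.37, β ≈ 0.0043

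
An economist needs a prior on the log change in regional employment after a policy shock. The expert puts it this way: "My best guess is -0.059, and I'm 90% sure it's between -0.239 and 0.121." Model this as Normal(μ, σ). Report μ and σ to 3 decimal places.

μ = -0.059, σ = 0.109

A symmetric 90% interval runs μ ± z·σ with z = 1.645.
Half-width = 0.18, so σ = 0.18/1.645 = 0.109.
μ is the stated best guess, -0.059.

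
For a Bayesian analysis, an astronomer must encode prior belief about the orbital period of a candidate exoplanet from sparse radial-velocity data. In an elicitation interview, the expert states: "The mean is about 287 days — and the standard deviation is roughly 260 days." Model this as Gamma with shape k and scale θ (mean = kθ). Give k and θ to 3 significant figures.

k ≈ 1.22, θ ≈ 236

For Gamma(k, scale θ): mean = kθ, variance = kθ², so CV = 1/√k.
CV = SD/mean = 260/287 = 0.9059, hence k = 1/CV² = 1.22.
Then θ = mean/k = 287/1.22 = 236.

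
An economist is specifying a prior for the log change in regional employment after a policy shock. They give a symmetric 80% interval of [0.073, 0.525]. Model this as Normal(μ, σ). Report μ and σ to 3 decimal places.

μ = 0.299, σ = 0.176

A symmetric 80% interval runs μ ± z·σ with z = 1.282.
Half-width = 0.226, so σ = 0.226/1.282 = 0.176.
μ is the interval midpoint, 0.299.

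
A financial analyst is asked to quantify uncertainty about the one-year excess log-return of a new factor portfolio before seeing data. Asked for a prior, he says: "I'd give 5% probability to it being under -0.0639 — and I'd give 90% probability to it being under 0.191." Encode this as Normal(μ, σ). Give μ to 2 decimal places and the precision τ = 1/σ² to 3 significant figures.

μ = 0.08, τ = 132

The p-quantile of Normal(μ,σ) is μ + z_p·σ, with z_{0.05} = -1.645 and z_{0.9} = 1.282.
Eliminate σ: μ = (z₂·x₁ − z₁·x₂)/(z₂ − z₁) = (1.282·-0.0639 − (-1.645)·0.191)/2.926 = 0.08.
Then σ = (x₂ − x₁)/(z₂ − z₁) = (0.191 − -0.0639)/2.926 = 0.09.
Precision τ = 1/σ² = 1/0.0871² = 132.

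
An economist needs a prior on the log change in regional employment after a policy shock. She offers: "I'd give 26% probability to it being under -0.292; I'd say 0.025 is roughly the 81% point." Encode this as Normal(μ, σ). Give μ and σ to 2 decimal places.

μ = -0.16, σ = 0.21

For Normal(μ,σ), the p-quantile is μ + z_p·σ. Here z_{0.26} = -0.6433, z_{0.81} = 0.8779.
So -0.292 = μ − 0.6433σ and 0.025 = μ + 0.8779σ.
Subtracting: σ = (0.025 − -0.292)/(0.8779 − (-0.6433)) = 0.21.
Then μ = -0.292 − (-0.6433)·0.21 = -0.16.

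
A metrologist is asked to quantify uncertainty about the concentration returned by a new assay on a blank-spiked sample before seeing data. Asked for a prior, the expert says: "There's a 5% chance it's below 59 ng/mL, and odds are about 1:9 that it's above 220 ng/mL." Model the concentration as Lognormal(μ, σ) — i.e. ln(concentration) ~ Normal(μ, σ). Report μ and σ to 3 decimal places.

μ ≈ 4.817, σ ≈ 0.450

If T ~ Lognormal(μ,σ) then ln T ~ Normal(μ,σ), so the p-quantile of ln T is μ + z_p·σ.
ln(59) = 4.078 and ln(220) = 5.394; z_{0.05} = -1.645, z_{0.9} = 1.282.
σ = (5.394 − 4.078)/(1.282 − (-1.645)) = 0.450.
μ = 4.078 − (-1.645)·0.450 = 4.817.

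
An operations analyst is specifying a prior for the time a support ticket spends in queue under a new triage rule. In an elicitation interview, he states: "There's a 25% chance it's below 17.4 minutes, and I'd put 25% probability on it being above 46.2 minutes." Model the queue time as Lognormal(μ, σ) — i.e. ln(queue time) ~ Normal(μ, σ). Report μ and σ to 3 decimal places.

μ ≈ 3.345, σ ≈ 0.724

If T ~ Lognormal(μ,σ) then ln T ~ Normal(μ,σ), so the p-quantile of ln T is μ + z_p·σ.
ln(17.4) = 2.856 and ln(46.2) = 3.833; z_{0.25} = -0.6745, z_{0.75} = 0.6745.
σ = (3.833 − 2.856)/(0.6745 − (-0.6745)) = 0.724.
μ = 2.856 − (-0.6745)·0.724 = 3.345.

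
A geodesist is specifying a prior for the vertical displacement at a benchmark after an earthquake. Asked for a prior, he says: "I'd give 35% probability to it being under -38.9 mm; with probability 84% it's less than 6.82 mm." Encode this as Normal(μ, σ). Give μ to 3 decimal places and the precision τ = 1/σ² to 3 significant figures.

For Normal(μ,σ), the p-quantile is μ + z_p·σ. Here z_{0.35} = -0.3853, z_{0.84} = 0.9945.
So -38.9 = μ − 0.3853σ and 6.82 = μ + 0.9945σ.
Subtracting: σ = (6.82 − -38.9)/(0.9945 − (-0.3853)) = 33.136.
Then μ = -38.9 − (-0.3853)·33.136 = -26.132.
Precision τ = 1/σ² = 1/33.14² = 0.000911.

μ = -26.132, τ = 0.000911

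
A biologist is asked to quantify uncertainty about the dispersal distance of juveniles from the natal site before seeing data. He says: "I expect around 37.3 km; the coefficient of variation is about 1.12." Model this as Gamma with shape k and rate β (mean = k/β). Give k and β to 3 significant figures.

k ≈ 0.797, β ≈ 0.0214

For Gamma(k, rate β): mean = k/β, variance = k/β², so CV = 1/√k.
CV = 1.12, hence k = 1/CV² = 0.797.
Then β = k/mean = 0.797/37.3 = 0.0214.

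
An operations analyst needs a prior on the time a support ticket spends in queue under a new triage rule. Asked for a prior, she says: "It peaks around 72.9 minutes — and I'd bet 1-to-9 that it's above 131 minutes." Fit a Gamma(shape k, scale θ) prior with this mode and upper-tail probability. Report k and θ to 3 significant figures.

Gamma(k,θ) with k>1 has mode (k−1)θ, so θ = 72.9/(k−1).
Need P(X < 131) = 0.9 with θ tied to k this way. Start at k = 2, θ = 72.9: P(X<131) ≈ 0.536.
Too low — raise k to concentrate. Iterating converges to k ≈ 6.54.
Then θ = 72.9/(6.54−1) ≈ 13.2.

k ≈ 6.54, θ ≈ 13.2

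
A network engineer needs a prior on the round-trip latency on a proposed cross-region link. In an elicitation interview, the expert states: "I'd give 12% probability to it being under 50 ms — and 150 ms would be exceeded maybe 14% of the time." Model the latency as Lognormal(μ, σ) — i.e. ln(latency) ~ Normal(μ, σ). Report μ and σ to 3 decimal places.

μ ≈ 4.484, σ ≈ 0.487

If T ~ Lognormal(μ,σ) then ln T ~ Normal(μ,σ), so the p-quantile of ln T is μ + z_p·σ.
ln(50) = 3.912 and ln(150) = 5.011; z_{0.12} = -1.175, z_{0.86} = 1.08.
σ = (5.011 − 3.912)/(1.08 − (-1.175)) = 0.487.
μ = 3.912 − (-1.175)·0.487 = 4.484.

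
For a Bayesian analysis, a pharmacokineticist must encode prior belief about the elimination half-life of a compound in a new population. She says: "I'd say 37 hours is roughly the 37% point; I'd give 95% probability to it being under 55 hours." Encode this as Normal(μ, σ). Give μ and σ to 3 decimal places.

The p-quantile of Normal(μ,σ) is μ + z_p·σ, with z_{0.37} = -0.3319 and z_{0.95} = 1.645.
Eliminate σ: μ = (z₂·x₁ − z₁·x₂)/(z₂ − z₁) = (1.645·37 − (-0.3319)·55)/1.977 = 40.022.
Then σ = (x₂ − x₁)/(z₂ − z₁) = (55 − 37)/1.977 = 9.106.

μ = 40.022, σ = 9.106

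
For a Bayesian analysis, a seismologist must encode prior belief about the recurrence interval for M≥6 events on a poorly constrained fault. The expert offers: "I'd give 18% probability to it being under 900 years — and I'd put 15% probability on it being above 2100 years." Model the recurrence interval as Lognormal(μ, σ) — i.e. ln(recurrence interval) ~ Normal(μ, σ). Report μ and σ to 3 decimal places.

μ ≈ 7.200, σ ≈ 0.434

If T ~ Lognormal(μ,σ) then ln T ~ Normal(μ,σ), so the p-quantile of ln T is μ + z_p·σ.
ln(900) = 6.802 and ln(2100) = 7.65; z_{0.18} = -0.9154, z_{0.85} = 1.036.
σ = (7.65 − 6.802)/(1.036 − (-0.9154)) = 0.434.
μ = 6.802 − (-0.9154)·0.434 = 7.200.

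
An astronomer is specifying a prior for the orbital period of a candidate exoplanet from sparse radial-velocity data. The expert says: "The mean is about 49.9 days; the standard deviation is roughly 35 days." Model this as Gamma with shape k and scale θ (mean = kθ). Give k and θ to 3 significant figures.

For Gamma(k, scale θ): mean = kθ, variance = kθ², so CV = 1/√k.
CV = SD/mean = 35/49.9 = 0.7014, hence k = 1/CV² = 2.03.
Then θ = mean/k = 49.9/2.03 = 24.5.

k ≈ 2.03, θ ≈ 24.5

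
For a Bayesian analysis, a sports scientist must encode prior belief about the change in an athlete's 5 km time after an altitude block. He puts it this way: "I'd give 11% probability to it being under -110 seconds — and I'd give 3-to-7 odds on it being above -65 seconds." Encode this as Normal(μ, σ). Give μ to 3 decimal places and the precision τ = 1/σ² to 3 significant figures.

The p-quantile of Normal(μ,σ) is μ + z_p·σ, with z_{0.11} = -1.227 and z_{0.7} = 0.5244.
Eliminate σ: μ = (z₂·x₁ − z₁·x₂)/(z₂ − z₁) = (0.5244·-110 − (-1.227)·-65)/1.751 = -78.477.
Then σ = (x₂ − x₁)/(z₂ − z₁) = (-65 − -110)/1.751 = 25.701.
Precision τ = 1/σ² = 1/25.7² = 0.00151.

μ = -78.477, τ = 0.00151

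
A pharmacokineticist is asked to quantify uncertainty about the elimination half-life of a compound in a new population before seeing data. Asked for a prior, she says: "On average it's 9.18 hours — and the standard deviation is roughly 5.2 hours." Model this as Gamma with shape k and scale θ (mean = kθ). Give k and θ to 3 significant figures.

For Gamma(k, scale θ): mean = kθ, variance = kθ², so CV = 1/√k.
CV = SD/mean = 5.2/9.18 = 0.5664, hence k = 1/CV² = 3.12.
Then θ = mean/k = 9.18/3.12 = 2.95.

k ≈ 3.12, θ ≈ 2.95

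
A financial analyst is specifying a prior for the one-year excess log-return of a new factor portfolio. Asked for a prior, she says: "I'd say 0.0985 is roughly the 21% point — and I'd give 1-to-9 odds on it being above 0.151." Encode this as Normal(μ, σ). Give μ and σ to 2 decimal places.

The p-quantile of Normal(μ,σ) is μ + z_p·σ, with z_{0.21} = -0.8064 and z_{0.9} = 1.282.
Eliminate σ: μ = (z₂·x₁ − z₁·x₂)/(z₂ − z₁) = (1.282·0.0985 − (-0.8064)·0.151)/2.088 = 0.12.
Then σ = (x₂ − x₁)/(z₂ − z₁) = (0.151 − 0.0985)/2.088 = 0.03.

μ = 0.12, σ = 0.03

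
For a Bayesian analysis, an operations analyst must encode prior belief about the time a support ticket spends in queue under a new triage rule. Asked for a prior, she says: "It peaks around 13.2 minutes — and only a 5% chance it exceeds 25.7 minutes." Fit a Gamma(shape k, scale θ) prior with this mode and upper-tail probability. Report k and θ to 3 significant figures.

k ≈ 7.25, θ ≈ 2.11

Gamma(k,θ) with k>1 has mode (k−1)θ, so θ = 13.2/(k−1).
Need P(X < 25.7) = 0.95 with θ tied to k this way. Start at k = 2, θ = 13.2: P(X<25.7) ≈ 0.579.
Too low — raise k to concentrate. Iterating converges to k ≈ 7.25.
Then θ = 13.2/(7.25−1) ≈ 2.11.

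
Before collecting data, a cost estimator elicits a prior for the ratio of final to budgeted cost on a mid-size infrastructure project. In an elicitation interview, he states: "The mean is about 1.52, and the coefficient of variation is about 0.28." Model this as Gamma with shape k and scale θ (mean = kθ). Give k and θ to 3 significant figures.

For Gamma(k, scale θ): mean = kθ, variance = kθ², so CV = 1/√k.
CV = 0.28, hence k = 1/CV² = 12.8.
Then θ = mean/k = 1.52/12.8 = 0.119.

k ≈ 12.8, θ ≈ 0.119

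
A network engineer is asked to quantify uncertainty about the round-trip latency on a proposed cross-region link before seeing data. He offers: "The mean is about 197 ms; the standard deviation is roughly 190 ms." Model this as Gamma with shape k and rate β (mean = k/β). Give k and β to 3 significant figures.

k ≈ 1.08, β ≈ 0.00546

For Gamma(k, rate β): mean = k/β, variance = k/β², so CV = 1/√k.
CV = SD/mean = 190/197 = 0.9645, hence k = 1/CV² = 1.08.
Then β = k/mean = 1.08/197 = 0.00546.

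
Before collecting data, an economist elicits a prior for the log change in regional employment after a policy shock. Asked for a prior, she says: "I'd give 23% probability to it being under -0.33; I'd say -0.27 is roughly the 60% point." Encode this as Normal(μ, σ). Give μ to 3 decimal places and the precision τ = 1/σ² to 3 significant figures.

The p-quantile of Normal(μ,σ) is μ + z_p·σ, with z_{0.23} = -0.7388 and z_{0.6} = 0.2533.
Eliminate σ: μ = (z₂·x₁ − z₁·x₂)/(z₂ − z₁) = (0.2533·-0.33 − (-0.7388)·-0.27)/0.9922 = -0.285.
Then σ = (x₂ − x₁)/(z₂ − z₁) = (-0.27 − -0.33)/0.9922 = 0.060.
Precision τ = 1/σ² = 1/0.06047² = 273.

μ = -0.285, τ = 273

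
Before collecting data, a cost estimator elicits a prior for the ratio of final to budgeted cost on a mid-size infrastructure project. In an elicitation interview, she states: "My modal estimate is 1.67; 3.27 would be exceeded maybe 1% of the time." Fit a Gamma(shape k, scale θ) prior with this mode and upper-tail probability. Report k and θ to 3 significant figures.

k ≈ 11.9, θ ≈ 0.153

Gamma(k,θ) with k>1 has mode (k−1)θ, so θ = 1.67/(k−1).
Need P(X < 3.27) = 0.99 with θ tied to k this way. Start at k = 2, θ = 1.67: P(X<3.27) ≈ 0.583.
Too low — raise k to concentrate. Iterating converges to k ≈ 11.9.
Then θ = 1.67/(11.9−1) ≈ 0.153.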